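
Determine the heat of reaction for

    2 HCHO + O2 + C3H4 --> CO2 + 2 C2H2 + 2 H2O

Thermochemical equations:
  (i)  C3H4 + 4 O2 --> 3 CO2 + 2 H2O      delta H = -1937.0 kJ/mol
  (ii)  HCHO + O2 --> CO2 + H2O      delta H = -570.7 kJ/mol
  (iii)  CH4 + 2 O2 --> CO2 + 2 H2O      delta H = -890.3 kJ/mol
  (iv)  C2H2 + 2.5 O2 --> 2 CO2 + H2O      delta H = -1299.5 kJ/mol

(i) as written (C3H4 already on the reactant side): -1937.0 kJ/mol
(ii) × 2 (scale by 2 for the 2 HCHO): (2)·(-570.7) = -1141.4 kJ/mol
(iii): not needed (CH4 appears nowhere else).
(iv) reversed and × 2 (reverse to put C2H2 on the product side; scale by 2 for the 2 C2H2): (-2)·(-1299.5) = +2599.0 kJ/mol
By Hess's law, delta H = (-1937.0) + (-1141.4) + (+2599.0) = -479.4 kJ/mol

delta H = -479.4 kJ/mol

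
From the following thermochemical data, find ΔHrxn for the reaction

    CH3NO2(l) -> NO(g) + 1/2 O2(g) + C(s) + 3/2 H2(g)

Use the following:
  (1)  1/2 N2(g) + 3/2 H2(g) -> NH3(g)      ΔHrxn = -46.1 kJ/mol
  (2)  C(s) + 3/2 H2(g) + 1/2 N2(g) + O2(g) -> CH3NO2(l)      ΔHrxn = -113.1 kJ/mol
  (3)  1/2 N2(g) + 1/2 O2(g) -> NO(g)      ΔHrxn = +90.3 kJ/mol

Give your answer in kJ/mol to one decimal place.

(1): not needed.
(2) reversed: +113.1 kJ/mol
(3) as written: +90.3 kJ/mol
ΔHrxn = (+113.1) + (+90.3) = 203.4 kJ/mol

ΔHrxn = 203.4 kJ/mol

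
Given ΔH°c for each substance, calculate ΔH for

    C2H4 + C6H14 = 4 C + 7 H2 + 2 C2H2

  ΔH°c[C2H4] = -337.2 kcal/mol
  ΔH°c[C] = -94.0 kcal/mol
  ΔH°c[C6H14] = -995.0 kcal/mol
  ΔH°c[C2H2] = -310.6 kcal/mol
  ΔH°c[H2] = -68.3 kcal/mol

With combustion enthalpies, reactants minus products:
= [1·(-337.2) + 1·(-995.0)] − [4·(-94.0) + 7·(-68.3) + 2·(-310.6)]
= 143.1 kcal/mol

ΔH = 143.1 kcal/mol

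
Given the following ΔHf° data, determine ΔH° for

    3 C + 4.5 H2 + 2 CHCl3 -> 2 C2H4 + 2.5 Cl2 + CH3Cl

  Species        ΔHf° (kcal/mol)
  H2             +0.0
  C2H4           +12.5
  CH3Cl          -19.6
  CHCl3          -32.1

Products: 2·(+12.5) + 5/2·(+0.0) + 1·(-19.6) = +5.4
Reactants: 3·(+0.0) + 9/2·(+0.0) + 2·(-32.1) = -64.2
ΔH° = (+5.4) − (-64.2) = 69.6 kcal/mol

ΔH° = 69.6 kcal/mol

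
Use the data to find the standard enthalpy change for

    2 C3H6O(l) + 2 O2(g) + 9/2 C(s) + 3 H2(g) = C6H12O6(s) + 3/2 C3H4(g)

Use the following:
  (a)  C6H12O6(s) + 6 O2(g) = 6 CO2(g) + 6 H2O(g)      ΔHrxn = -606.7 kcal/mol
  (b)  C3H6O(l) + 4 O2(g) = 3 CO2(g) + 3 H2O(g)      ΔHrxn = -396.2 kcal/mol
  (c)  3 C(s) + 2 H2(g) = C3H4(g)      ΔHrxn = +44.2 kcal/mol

(a) reversed: +606.7 kcal/mol
(b) × 2: (2)·(-396.2) = -792.4 kcal/mol
(c) × 3/2: (3/2)·(+44.2) = +66.3 kcal/mol
ΔHrxn = (+606.7) + (-792.4) + (+66.3) = -119.4 kcal/mol

ΔHrxn = -119.4 kcal/mol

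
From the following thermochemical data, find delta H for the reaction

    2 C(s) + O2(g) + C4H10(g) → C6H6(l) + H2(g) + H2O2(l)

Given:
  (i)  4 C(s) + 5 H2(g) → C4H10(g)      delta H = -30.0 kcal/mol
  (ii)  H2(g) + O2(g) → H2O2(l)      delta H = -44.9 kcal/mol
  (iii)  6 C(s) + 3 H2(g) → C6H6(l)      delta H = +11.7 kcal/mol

delta H = -3.2 kcal/mol

(i) reversed (C4H10(g) must end up as a reactant): +30.0 kcal/mol
(ii) as written (H2O2(l) already on the product side): -44.9 kcal/mol
(iii) as written (C6H6(l) already on the product side): +11.7 kcal/mol
delta H = (+30.0) + (-44.9) + (+11.7) = -3.2 kcal/mol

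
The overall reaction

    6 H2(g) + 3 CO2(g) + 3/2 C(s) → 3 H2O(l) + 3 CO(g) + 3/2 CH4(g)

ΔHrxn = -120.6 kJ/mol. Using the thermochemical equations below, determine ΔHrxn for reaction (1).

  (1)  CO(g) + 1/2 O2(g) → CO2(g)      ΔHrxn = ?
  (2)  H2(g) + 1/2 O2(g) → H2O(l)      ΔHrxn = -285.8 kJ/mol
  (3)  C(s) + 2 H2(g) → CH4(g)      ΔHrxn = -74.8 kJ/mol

(1) reversed and × 3 (reverse to put CO(g) on the product side; scale by 3 for the 3 CO(g)): contributes −3·x
(2) × 3 (×3 to match 3 H2O(l) in the target): (3)·(-285.8) = -857.4 kJ/mol
(3) × 3/2 (×3/2 to match 3/2 CH4(g) in the target): (3/2)·(-74.8) = -112.2 kJ/mol
-120.6 = (-857.4) + (-112.2) − 3·x
x = (-120.6 − (-969.6)) / (-3) = -283.0 kJ/mol

ΔHrxn = -283.0 kJ/mol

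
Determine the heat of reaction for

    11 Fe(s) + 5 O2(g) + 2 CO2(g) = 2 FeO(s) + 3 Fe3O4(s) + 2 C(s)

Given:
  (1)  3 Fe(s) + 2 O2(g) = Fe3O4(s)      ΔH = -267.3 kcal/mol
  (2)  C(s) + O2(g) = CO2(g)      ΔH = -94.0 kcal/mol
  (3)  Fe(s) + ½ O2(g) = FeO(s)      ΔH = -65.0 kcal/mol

ΔH = -743.9 kcal/mol

(1) × 3 (scale by 3 for the 3 Fe3O4(s)): (3)·(-267.3) = -801.9 kcal/mol
(2) reversed and × 2 (reverse to put CO2(g) on the reactant side; ×2 to match 2 CO2(g) in the target): (-2)·(-94.0) = +188.0 kcal/mol
(3) × 2 (×2 to match 2 FeO(s) in the target): (2)·(-65.0) = -130.0 kcal/mol
ΔH = (-801.9) + (+188.0) + (-130.0) = -743.9 kcal/mol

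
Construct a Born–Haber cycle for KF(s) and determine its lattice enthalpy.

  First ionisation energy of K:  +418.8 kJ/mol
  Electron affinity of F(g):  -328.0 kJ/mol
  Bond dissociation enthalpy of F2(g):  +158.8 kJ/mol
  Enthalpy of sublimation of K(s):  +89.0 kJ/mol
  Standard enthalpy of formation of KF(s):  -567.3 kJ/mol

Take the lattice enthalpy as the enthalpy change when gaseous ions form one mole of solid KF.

ΔHf° = 1·ΔHsub + 1·(ΣIE) + 1/2·D(F2) + 1·EA + U
-567.3 = 1·(+89.0) + 1·(+418.8) + 1/2·(+158.8) + 1·(-328.0) + U
U = -567.3 − (+259.2) = -826.5 kJ/mol

U = -826.5 kJ/mol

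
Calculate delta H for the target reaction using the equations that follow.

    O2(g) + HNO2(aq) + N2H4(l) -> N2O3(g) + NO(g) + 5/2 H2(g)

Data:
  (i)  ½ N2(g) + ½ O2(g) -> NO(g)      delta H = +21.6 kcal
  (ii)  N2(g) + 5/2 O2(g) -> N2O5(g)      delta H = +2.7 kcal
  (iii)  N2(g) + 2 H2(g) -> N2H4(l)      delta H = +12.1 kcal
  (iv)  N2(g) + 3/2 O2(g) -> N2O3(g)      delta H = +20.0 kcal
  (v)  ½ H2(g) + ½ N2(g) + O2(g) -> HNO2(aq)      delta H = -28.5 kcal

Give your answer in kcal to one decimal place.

(i) as written: +21.6 kcal
(ii): not needed.
(iii) reversed: -12.1 kcal
(iv) as written: +20.0 kcal
(v) reversed: +28.5 kcal
Since enthalpy is a state function, delta H = (+21.6) + (-12.1) + (+20.0) + (+28.5) = 58.0 kcal

delta H = 58.0 kcal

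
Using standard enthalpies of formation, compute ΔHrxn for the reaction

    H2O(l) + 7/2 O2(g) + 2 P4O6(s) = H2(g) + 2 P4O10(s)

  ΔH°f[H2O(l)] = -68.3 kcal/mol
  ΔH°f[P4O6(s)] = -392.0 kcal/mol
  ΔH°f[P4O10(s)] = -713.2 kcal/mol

Products: 1·(+0.0) + 2·(-713.2) = -1426.4
Reactants: 1·(-68.3) + 7/2·(+0.0) + 2·(-392.0) = -852.3
ΔHrxn = (-1426.4) − (-852.3) = -574.1 kcal/mol

ΔHrxn = -574.1 kcal/mol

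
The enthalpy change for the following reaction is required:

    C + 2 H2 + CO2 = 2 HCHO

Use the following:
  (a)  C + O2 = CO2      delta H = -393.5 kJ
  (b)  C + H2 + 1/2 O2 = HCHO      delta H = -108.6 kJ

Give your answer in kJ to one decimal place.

delta H = 176.3 kJ

(a) reversed: +393.5 kJ
(b) × 2: (2)·(-108.6) = -217.2 kJ
delta H = (+393.5) + (-217.2) = 176.3 kJ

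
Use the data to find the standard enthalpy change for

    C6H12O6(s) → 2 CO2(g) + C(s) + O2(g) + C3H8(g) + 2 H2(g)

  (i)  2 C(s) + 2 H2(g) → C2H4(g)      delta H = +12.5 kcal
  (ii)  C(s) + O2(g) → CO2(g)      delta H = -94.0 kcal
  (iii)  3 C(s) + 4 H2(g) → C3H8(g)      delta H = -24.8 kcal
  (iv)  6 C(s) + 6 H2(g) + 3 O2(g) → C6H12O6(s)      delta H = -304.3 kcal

(i): not needed.
(ii) × 2: (2)·(-94.0) = -188.0 kcal
(iii) as written: -24.8 kcal
(iv) reversed: +304.3 kcal
Summing the manipulated equations, delta H = (2)·(-94.0) + (1)·(-24.8) + (-1)·(-304.3) = 91.5 kcal

delta H = 91.5 kcal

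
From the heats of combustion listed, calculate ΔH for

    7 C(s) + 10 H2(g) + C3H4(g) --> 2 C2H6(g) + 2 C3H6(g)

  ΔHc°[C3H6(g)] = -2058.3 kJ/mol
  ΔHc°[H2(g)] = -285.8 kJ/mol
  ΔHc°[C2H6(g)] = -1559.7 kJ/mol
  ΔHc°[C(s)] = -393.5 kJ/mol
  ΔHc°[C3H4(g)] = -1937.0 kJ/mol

With combustion enthalpies, reactants minus products:
= [7·(-393.5) + 10·(-285.8) + 1·(-1937.0)] − [2·(-1559.7) + 2·(-2058.3)]
= -313.5 kJ/mol

ΔH = -313.5 kJ/mol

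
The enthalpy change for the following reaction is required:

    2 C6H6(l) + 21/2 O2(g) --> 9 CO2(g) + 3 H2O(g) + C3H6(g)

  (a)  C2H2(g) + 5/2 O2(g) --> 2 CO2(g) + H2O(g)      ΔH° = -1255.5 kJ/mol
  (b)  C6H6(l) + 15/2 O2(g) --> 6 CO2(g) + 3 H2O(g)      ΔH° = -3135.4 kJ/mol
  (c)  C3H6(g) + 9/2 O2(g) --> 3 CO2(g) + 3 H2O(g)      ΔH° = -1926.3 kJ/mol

(a): not needed.
(b) × 2: (2)·(-3135.4) = -6270.8 kJ/mol
(c) reversed: +1926.3 kJ/mol
ΔH° = (2)·(-3135.4) + (-1)·(-1926.3) = -4344.5 kJ/mol

ΔH° = -4344.5 kJ/mol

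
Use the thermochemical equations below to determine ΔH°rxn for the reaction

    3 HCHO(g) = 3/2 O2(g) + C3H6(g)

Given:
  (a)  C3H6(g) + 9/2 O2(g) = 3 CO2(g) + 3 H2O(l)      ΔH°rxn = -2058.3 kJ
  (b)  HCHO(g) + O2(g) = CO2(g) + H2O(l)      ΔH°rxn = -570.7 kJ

ΔH°rxn = 346.2 kJ

(a) reversed (C3H6(g) must end up as a product): +2058.3 kJ
(b) × 3 (scale by 3 for the 3 HCHO(g)): (3)·(-570.7) = -1712.1 kJ
ΔH°rxn = (-1)·(-2058.3) + (3)·(-570.7) = 346.2 kJ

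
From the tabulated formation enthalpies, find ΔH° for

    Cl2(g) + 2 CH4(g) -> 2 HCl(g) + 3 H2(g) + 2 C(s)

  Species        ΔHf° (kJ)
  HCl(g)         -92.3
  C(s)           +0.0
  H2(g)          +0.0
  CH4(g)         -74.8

ΔH° = -35.0 kJ

Products: 2·(-92.3) + 3·(+0.0) + 2·(+0.0) = -184.6
Reactants: 1·(+0.0) + 2·(-74.8) = -149.6
ΔH° = (-184.6) − (-149.6) = -35.0 kJ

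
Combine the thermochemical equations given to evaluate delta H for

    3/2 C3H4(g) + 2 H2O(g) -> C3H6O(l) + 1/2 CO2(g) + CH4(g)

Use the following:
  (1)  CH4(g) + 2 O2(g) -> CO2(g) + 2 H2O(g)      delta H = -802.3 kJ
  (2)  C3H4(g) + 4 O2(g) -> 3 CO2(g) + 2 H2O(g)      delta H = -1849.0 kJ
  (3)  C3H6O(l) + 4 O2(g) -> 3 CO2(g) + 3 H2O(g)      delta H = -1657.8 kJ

(1) reversed: +802.3 kJ
(2) × 3/2: (3/2)·(-1849.0) = -2773.5 kJ
(3) reversed: +1657.8 kJ
delta H = (-1)·(-802.3) + (3/2)·(-1849.0) + (-1)·(-1657.8) = -313.4 kJ

delta H = -313.4 kJ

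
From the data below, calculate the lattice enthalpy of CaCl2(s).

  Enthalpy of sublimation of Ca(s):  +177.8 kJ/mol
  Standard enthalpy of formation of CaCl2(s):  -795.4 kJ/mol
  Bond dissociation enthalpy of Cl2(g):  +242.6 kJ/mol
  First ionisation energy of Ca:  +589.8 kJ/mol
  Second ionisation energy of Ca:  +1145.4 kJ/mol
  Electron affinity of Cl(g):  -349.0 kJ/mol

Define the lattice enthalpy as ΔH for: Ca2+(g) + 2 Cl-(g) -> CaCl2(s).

U = -2253.0 kJ/mol

ΔHf° = 1·ΔHsub + 1·(ΣIE) + 1·D(Cl2) + 2·EA + U
-795.4 = 1·(+177.8) + 1·(+1735.2) + 1·(+242.6) + 2·(-349.0) + U
U = -795.4 − (+1457.6) = -2253.0 kJ/mol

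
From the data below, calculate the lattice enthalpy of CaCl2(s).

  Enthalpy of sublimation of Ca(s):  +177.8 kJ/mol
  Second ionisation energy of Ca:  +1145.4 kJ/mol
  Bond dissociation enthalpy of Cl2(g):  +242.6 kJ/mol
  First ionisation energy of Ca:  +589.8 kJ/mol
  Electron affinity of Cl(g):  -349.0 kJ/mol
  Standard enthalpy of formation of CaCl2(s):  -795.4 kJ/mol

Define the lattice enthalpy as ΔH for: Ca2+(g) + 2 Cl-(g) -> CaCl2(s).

U = -2253.0 kJ/mol

ΔHf° = 1·ΔHsub + 1·(ΣIE) + 1·D(Cl2) + 2·EA + U
-795.4 = 1·(+177.8) + 1·(+1735.2) + 1·(+242.6) + 2·(-349.0) + U
U = -795.4 − (+1457.6) = -2253.0 kJ/mol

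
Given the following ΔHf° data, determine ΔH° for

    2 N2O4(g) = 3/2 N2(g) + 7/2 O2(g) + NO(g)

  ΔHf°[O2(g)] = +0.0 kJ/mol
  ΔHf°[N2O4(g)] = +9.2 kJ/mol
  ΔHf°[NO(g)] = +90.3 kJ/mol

ΔH° = 71.9 kJ/mol

Products: 3/2·(+0.0) + 7/2·(+0.0) + 1·(+90.3) = +90.3
Reactants: 2·(+9.2) = +18.4
ΔH° = (+90.3) − (+18.4) = 71.9 kJ/mol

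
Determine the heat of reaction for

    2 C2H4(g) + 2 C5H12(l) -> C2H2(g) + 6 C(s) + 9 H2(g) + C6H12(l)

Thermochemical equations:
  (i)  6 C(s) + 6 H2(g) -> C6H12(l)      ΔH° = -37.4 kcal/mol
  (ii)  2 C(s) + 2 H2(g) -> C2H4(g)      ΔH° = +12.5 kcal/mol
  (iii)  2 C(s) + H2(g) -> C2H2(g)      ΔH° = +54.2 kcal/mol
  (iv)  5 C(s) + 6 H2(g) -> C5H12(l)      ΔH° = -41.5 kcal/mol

(i) as written (C6H12(l) already on the product side): -37.4 kcal/mol
(ii) reversed and × 2 (C2H4(g) must end up as a reactant; ×2 to match 2 C2H4(g) in the target): (-2)·(+12.5) = -25.0 kcal/mol
(iii) as written (C2H2(g) already on the product side): +54.2 kcal/mol
(iv) reversed and × 2 (C5H12(l) must end up as a reactant; ×2 to match 2 C5H12(l) in the target): (-2)·(-41.5) = +83.0 kcal/mol
ΔH° = (1)·(-37.4) + (-2)·(+12.5) + (1)·(+54.2) + (-2)·(-41.5) = 74.8 kcal/mol

ΔH° = 74.8 kcal/mol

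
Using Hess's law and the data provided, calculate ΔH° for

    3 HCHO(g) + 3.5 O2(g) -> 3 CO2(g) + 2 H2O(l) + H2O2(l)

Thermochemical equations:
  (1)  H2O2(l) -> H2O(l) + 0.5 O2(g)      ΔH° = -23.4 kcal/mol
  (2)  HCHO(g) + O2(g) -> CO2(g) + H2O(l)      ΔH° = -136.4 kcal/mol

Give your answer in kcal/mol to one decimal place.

(1) reversed (H2O2(l) must end up as a product): +23.4 kcal/mol
(2) × 3 (scale by 3 for the 3 HCHO(g)): (3)·(-136.4) = -409.2 kcal/mol
Summing the manipulated equations, ΔH° = (-1)·(-23.4) + (3)·(-136.4) = -385.8 kcal/mol

ΔH° = -385.8 kcal/mol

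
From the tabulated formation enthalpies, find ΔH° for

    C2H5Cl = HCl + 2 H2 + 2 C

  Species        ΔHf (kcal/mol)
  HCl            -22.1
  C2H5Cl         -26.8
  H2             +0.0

ΔH°rxn = Σ nΔHf°(products) − Σ nΔHf°(reactants).
Products: 1·(-22.1) + 2·(+0.0) + 2·(+0.0) = -22.1
Reactants: 1·(-26.8) = -26.8
ΔH° = (-22.1) − (-26.8) = 4.7 kcal/mol

ΔH° = 4.7 kcal/mol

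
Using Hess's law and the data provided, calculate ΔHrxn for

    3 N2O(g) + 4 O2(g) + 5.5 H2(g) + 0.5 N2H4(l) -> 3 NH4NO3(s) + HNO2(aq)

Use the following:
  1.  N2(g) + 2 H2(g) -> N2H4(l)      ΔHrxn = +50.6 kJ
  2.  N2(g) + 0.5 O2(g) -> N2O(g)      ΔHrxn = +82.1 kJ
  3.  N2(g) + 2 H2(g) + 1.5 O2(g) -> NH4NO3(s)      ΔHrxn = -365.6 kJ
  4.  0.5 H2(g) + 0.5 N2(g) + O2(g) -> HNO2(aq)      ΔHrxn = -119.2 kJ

ΔHrxn = -1487.6 kJ

eq. 1 reversed and × 1/2: (-1/2)·(+50.6) = -25.3 kJ
eq. 2 reversed and × 3: (-3)·(+82.1) = -246.3 kJ
eq. 3 × 3: (3)·(-365.6) = -1096.8 kJ
eq. 4 as written: -119.2 kJ
ΔHrxn = (-25.3) + (-246.3) + (-1096.8) + (-119.2) = -1487.6 kJ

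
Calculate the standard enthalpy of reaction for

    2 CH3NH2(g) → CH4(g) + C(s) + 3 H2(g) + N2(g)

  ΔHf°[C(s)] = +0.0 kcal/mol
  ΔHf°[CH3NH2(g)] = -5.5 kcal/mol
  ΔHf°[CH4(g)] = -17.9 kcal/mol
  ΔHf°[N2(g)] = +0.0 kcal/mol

ΔHrxn = -6.9 kcal/mol

ΔH°rxn = Σ nΔHf°(products) − Σ nΔHf°(reactants).
Products: 1·(-17.9) + 1·(+0.0) + 3·(+0.0) + 1·(+0.0) = -17.9
Reactants: 2·(-5.5) = -11.0
ΔHrxn = (-17.9) − (-11.0) = -6.9 kcal/mol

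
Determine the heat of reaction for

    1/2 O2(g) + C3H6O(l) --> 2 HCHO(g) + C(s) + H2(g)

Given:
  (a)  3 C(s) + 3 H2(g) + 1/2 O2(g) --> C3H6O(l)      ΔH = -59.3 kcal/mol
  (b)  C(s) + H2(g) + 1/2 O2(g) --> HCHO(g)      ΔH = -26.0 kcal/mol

(a) reversed (C3H6O(l) must end up as a reactant): +59.3 kcal/mol
(b) × 2 (scale by 2 for the 2 HCHO(g)): (2)·(-26.0) = -52.0 kcal/mol
ΔH = (+59.3) + (-52.0) = 7.3 kcal/mol

ΔH = 7.3 kcal/mol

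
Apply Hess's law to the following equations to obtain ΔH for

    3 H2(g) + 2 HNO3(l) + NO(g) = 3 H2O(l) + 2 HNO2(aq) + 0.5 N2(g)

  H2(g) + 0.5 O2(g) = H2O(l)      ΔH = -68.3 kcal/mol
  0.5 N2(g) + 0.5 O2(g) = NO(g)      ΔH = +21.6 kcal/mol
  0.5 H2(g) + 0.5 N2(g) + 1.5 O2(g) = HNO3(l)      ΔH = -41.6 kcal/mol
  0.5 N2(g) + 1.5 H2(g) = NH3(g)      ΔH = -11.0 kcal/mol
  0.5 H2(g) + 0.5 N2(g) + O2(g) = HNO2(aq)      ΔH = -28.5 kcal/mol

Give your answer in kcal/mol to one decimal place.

ΔH = -200.3 kcal/mol

equation 1 × 3: (3)·(-68.3) = -204.9 kcal/mol
equation 2 reversed: -21.6 kcal/mol
equation 3 reversed and × 2: (-2)·(-41.6) = +83.2 kcal/mol
equation 4: not needed.
equation 5 × 2: (2)·(-28.5) = -57.0 kcal/mol
Summing the manipulated equations, ΔH = (-204.9) + (-21.6) + (+83.2) + (-57.0) = -200.3 kcal/mol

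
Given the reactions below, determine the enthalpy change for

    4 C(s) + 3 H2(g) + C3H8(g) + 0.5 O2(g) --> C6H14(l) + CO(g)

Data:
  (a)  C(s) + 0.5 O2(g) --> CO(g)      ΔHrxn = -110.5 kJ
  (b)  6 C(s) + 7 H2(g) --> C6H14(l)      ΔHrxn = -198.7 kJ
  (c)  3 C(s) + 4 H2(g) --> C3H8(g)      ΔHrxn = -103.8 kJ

ΔHrxn = -205.4 kJ

(a) as written (CO(g) already on the product side): -110.5 kJ
(b) as written (C6H14(l) already on the product side): -198.7 kJ
(c) reversed (C3H8(g) must end up as a reactant): +103.8 kJ
Summing the manipulated equations, ΔHrxn = (-110.5) + (-198.7) + (+103.8) = -205.4 kJ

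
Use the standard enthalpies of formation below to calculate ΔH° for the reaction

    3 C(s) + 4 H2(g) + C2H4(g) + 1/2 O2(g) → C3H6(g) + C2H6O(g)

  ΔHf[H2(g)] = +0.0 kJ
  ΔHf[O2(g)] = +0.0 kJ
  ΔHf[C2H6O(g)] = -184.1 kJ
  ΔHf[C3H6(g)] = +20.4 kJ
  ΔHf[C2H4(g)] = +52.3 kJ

ΔH° = -216.0 kJ

Products: 1·(+20.4) + 1·(-184.1) = -163.7
Reactants: 3·(+0.0) + 4·(+0.0) + 1·(+52.3) + 1/2·(+0.0) = +52.3
ΔH° = (-163.7) − (+52.3) = -216.0 kJ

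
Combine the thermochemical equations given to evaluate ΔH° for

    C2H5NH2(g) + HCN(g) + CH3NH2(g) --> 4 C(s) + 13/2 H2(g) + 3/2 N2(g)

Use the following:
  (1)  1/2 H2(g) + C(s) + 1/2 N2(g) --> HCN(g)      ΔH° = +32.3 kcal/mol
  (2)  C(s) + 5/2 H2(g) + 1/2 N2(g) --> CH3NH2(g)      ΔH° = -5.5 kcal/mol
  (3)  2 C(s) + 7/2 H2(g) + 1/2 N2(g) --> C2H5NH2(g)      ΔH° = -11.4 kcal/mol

(1) reversed: -32.3 kcal/mol
(2) reversed: +5.5 kcal/mol
(3) reversed: +11.4 kcal/mol
Since enthalpy is a state function, ΔH° = (-1)·(+32.3) + (-1)·(-5.5) + (-1)·(-11.4) = -15.4 kcal/mol

ΔH° = -15.4 kcal/mol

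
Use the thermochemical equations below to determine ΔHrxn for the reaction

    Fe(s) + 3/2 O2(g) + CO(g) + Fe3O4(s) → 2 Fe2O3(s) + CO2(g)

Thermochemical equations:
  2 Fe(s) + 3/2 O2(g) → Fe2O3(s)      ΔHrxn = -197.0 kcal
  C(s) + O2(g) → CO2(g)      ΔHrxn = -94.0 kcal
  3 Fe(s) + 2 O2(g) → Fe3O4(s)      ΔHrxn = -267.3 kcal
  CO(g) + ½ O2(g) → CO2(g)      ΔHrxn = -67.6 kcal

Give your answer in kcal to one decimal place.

ΔHrxn = -194.3 kcal

equation 1 × 2: (2)·(-197.0) = -394.0 kcal
equation 2: not needed.
equation 3 reversed: +267.3 kcal
equation 4 as written: -67.6 kcal
ΔHrxn = (2)·(-197.0) + (-1)·(-267.3) + (1)·(-67.6) = -194.3 kcal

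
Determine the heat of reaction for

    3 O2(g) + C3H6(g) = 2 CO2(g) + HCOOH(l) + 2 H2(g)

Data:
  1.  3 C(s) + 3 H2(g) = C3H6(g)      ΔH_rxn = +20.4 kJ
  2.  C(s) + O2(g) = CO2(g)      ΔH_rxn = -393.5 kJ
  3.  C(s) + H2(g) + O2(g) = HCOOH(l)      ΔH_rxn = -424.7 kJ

ΔH_rxn = -1232.1 kJ

eq. 1 reversed (C3H6(g) must end up as a reactant): -20.4 kJ
eq. 2 × 2 (scale by 2 for the 2 CO2(g)): (2)·(-393.5) = -787.0 kJ
eq. 3 as written (HCOOH(l) already on the product side): -424.7 kJ
ΔH_rxn = (-1)·(+20.4) + (2)·(-393.5) + (1)·(-424.7) = -1232.1 kJ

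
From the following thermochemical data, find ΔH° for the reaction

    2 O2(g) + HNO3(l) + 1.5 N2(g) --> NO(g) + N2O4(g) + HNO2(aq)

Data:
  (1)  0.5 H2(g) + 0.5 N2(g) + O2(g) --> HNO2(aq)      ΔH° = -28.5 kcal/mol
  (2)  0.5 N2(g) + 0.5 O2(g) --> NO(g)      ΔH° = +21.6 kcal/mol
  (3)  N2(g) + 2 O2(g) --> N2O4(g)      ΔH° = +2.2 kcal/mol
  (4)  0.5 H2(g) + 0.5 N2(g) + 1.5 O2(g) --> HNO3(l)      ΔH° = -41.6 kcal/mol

(1) as written: -28.5 kcal/mol
(2) as written: +21.6 kcal/mol
(3) as written: +2.2 kcal/mol
(4) reversed: +41.6 kcal/mol
By Hess's law, ΔH° = (-28.5) + (+21.6) + (+2.2) + (+41.6) = 36.9 kcal/mol

ΔH° = 36.9 kcal/mol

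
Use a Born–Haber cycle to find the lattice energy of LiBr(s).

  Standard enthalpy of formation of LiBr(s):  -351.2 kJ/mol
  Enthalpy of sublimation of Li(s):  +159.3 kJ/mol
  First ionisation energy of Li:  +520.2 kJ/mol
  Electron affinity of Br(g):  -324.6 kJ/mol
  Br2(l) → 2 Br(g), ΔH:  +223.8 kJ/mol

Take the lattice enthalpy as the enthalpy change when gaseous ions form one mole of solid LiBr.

U = -818.0 kJ/mol

ΔHf° = 1·ΔHsub + 1·(ΣIE) + 1/2·D(Br2) + 1·EA + U
-351.2 = 1·(+159.3) + 1·(+520.2) + 1/2·(+223.8) + 1·(-324.6) + U
U = -351.2 − (+466.8) = -818.0 kJ/mol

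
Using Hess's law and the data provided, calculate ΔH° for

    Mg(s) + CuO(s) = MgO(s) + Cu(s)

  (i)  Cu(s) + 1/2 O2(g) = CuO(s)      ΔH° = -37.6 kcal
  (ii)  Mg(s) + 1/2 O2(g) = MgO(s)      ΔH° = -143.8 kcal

(i) reversed: +37.6 kcal
(ii) as written: -143.8 kcal
ΔH° = (+37.6) + (-143.8) = -106.2 kcal

ΔH° = -106.2 kcal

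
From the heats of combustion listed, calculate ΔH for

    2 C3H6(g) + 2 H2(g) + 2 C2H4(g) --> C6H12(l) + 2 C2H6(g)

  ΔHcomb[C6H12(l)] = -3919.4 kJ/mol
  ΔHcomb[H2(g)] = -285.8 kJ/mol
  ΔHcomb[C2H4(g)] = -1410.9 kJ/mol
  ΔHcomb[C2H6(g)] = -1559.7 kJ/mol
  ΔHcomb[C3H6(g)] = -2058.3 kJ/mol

With combustion enthalpies, reactants minus products:
= [2·(-2058.3) + 2·(-285.8) + 2·(-1410.9)] − [1·(-3919.4) + 2·(-1559.7)]
= -471.2 kJ/mol

ΔH = -471.2 kJ/mol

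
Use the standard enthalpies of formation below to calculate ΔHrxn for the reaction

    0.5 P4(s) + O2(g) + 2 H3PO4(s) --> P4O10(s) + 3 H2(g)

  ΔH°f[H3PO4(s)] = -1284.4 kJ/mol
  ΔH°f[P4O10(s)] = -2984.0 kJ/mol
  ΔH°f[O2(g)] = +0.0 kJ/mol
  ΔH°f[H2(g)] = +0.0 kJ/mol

ΔHrxn = -415.2 kJ/mol

Products: 1·(-2984.0) + 3·(+0.0) = -2984.0
Reactants: 1/2·(+0.0) + 1·(+0.0) + 2·(-1284.4) = -2568.8
ΔHrxn = (-2984.0) − (-2568.8) = -415.2 kJ/mol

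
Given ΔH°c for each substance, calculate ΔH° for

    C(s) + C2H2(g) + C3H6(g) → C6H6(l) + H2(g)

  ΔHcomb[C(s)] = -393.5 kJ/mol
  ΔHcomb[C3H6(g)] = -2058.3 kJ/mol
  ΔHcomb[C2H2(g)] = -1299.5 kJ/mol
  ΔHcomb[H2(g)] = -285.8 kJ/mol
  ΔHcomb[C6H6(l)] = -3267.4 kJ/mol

ΔH° = -198.1 kJ/mol

With combustion enthalpies, reactants minus products:
= [1·(-393.5) + 1·(-1299.5) + 1·(-2058.3)] − [1·(-3267.4) + 1·(-285.8)]
= -198.1 kJ/mol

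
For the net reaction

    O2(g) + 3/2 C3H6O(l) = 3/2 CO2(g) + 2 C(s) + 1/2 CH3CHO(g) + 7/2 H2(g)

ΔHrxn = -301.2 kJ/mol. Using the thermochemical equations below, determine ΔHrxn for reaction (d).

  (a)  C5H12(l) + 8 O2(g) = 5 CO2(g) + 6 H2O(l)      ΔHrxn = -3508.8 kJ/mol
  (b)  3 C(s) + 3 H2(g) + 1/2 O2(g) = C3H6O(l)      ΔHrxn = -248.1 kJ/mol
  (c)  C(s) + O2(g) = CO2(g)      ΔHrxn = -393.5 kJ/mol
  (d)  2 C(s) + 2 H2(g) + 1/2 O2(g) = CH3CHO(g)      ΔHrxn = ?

ΔHrxn = -166.2 kJ/mol

(a): not needed (H2O(l) appears nowhere else).
(b) reversed and × 3/2 (C3H6O(l) must end up as a reactant; ×3/2 to match 3/2 C3H6O(l) in the target): (-3/2)·(-248.1) = +372.15 kJ/mol
(c) × 3/2: (3/2)·(-393.5) = -590.25 kJ/mol
(d) × 1/2 (×1/2 to match 1/2 CH3CHO(g) in the target): contributes 1/2·x
-301.2 = (+372.15) + (-590.25) + 1/2·x
x = (-301.2 − (-218.1)) / (1/2) = -166.2 kJ/mol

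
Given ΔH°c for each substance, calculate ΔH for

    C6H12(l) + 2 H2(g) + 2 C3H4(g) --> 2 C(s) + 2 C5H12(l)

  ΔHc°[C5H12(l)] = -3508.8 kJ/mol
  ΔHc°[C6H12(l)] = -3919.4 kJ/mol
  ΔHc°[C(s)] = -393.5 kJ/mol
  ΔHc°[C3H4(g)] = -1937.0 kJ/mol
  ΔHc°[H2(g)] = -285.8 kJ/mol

With combustion enthalpies, reactants minus products:
= [1·(-3919.4) + 2·(-285.8) + 2·(-1937.0)] − [2·(-393.5) + 2·(-3508.8)]
= -560.4 kJ/mol

ΔH = -560.4 kJ/mol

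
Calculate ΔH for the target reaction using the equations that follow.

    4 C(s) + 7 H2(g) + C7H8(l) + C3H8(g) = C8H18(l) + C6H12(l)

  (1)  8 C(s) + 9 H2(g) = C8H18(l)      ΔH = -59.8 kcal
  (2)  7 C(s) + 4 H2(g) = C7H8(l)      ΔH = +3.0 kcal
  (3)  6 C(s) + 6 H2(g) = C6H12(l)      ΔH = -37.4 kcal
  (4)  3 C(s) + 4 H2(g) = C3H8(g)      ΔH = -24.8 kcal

ΔH = -75.4 kcal

(1) as written: -59.8 kcal
(2) reversed: -3.0 kcal
(3) as written: -37.4 kcal
(4) reversed: +24.8 kcal
Summing the manipulated equations, ΔH = (-59.8) + (-3.0) + (-37.4) + (+24.8) = -75.4 kcal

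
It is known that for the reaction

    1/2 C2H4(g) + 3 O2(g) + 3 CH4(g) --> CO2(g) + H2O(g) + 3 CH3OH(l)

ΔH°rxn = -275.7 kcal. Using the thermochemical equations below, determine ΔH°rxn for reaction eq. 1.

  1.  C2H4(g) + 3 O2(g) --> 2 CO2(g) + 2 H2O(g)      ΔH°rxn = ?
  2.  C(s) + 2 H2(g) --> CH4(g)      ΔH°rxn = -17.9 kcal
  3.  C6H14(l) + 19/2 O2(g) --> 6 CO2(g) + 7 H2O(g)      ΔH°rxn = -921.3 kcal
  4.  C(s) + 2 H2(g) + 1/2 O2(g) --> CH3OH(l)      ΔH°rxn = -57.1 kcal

eq. 1 × 1/2 (scale by 1/2 for the 1/2 C2H4(g)): contributes 1/2·x
eq. 2 reversed and × 3 (CH4(g) must end up as a reactant; ×3 to match 3 CH4(g) in the target): (-3)·(-17.9) = +53.7 kcal
eq. 3: not needed (C6H14(l) appears nowhere else).
eq. 4 × 3 (scale by 3 for the 3 CH3OH(l)): (3)·(-57.1) = -171.3 kcal
-275.7 = (+53.7) + (-171.3) + 1/2·x
x = (-275.7 − (-117.6)) / (1/2) = -316.2 kcal

ΔH°rxn = -316.2 kcal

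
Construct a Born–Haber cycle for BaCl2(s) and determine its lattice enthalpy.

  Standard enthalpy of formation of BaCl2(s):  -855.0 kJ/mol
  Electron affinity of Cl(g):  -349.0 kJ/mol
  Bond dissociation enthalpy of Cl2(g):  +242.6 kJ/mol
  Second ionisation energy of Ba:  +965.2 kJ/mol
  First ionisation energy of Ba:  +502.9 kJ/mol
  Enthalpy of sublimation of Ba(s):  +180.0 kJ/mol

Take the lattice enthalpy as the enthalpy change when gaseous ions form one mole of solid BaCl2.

U = -2047.7 kJ/mol

ΔHf° = 1·ΔHsub + 1·(ΣIE) + 1·D(Cl2) + 2·EA + U
-855.0 = 1·(+180.0) + 1·(+1468.1) + 1·(+242.6) + 2·(-349.0) + U
U = -855.0 − (+1192.7) = -2047.7 kJ/mol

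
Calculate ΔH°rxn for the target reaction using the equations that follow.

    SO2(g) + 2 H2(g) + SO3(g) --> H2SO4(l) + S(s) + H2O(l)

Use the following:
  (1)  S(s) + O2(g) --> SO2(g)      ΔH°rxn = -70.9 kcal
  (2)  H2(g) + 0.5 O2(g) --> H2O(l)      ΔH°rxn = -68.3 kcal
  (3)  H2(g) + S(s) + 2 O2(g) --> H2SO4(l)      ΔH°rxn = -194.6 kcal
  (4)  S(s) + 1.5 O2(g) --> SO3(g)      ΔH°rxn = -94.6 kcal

ΔH°rxn = -97.4 kcal

(1) reversed (reverse to put SO2(g) on the reactant side): +70.9 kcal
(2) as written (H2O(l) already on the product side): -68.3 kcal
(3) as written (H2SO4(l) already on the product side): -194.6 kcal
(4) reversed (SO3(g) must end up as a reactant): +94.6 kcal
ΔH°rxn = (-1)·(-70.9) + (1)·(-68.3) + (1)·(-194.6) + (-1)·(-94.6) = -97.4 kcal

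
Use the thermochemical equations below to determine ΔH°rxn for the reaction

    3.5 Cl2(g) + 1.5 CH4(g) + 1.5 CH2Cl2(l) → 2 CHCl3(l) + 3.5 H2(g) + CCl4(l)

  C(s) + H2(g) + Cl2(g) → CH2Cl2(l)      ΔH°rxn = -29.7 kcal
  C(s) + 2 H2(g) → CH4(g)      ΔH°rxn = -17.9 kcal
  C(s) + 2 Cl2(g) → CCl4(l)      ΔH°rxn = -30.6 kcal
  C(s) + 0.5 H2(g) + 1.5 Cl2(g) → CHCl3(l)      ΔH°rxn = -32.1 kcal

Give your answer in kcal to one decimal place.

ΔH°rxn = -23.4 kcal

equation 1 reversed and × 3/2: (-3/2)·(-29.7) = +44.55 kcal
equation 2 reversed and × 3/2: (-3/2)·(-17.9) = +26.85 kcal
equation 3 as written: -30.6 kcal
equation 4 × 2: (2)·(-32.1) = -64.2 kcal
By Hess's law, ΔH°rxn = (+44.55) + (+26.85) + (-30.6) + (-64.2) = -23.4 kcal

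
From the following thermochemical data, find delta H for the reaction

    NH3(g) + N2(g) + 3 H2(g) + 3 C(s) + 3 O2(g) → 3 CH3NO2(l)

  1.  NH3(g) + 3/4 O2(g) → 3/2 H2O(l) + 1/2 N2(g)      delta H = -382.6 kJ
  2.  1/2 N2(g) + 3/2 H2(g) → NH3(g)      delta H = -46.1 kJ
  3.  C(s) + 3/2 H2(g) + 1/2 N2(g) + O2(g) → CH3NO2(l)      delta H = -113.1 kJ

delta H = -293.2 kJ

eq. 1: not needed (H2O(l) appears nowhere else).
eq. 2 reversed: +46.1 kJ
eq. 3 × 3 (scale by 3 for the 3 CH3NO2(l)): (3)·(-113.1) = -339.3 kJ
Since enthalpy is a state function, delta H = (-1)·(-46.1) + (3)·(-113.1) = -293.2 kJ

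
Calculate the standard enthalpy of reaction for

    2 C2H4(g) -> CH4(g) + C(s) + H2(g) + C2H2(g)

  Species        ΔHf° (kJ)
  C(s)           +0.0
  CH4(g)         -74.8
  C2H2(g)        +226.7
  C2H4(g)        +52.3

Products: 1·(-74.8) + 1·(+0.0) + 1·(+0.0) + 1·(+226.7) = +151.9
Reactants: 2·(+52.3) = +104.6
ΔH° = (+151.9) − (+104.6) = 47.3 kJ

ΔH° = 47.3 kJ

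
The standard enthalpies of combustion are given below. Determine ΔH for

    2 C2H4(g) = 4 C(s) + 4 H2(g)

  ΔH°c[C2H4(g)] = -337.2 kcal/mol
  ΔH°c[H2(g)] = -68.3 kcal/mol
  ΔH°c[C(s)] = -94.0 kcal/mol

With combustion enthalpies, reactants minus products:
= [2·(-337.2)] − [4·(-94.0) + 4·(-68.3)]
= -25.2 kcal/mol

ΔH = -25.2 kcal/mol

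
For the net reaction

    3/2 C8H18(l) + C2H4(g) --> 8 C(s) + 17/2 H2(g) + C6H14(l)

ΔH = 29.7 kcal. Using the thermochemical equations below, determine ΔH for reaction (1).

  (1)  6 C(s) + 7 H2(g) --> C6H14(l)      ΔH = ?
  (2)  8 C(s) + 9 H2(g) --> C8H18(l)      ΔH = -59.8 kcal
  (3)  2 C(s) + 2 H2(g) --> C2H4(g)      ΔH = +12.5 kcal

(1) as written: contributes x
(2) reversed and × 3/2: (-3/2)·(-59.8) = +89.7 kcal
(3) reversed: -12.5 kcal
+29.7 = (+89.7) + (-12.5) + x
x = (+29.7 − (+77.2)) / (1) = -47.5 kcal

ΔH = -47.5 kcal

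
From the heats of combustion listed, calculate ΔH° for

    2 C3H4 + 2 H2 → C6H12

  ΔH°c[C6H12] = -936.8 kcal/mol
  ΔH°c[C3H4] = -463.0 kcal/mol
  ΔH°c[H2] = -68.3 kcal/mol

Using ΔH = Σ nΔHc°(reactants) − Σ nΔHc°(products):
= [2·(-463.0) + 2·(-68.3)] − [1·(-936.8)]
= -125.8 kcal/mol

ΔH° = -125.8 kcal/mol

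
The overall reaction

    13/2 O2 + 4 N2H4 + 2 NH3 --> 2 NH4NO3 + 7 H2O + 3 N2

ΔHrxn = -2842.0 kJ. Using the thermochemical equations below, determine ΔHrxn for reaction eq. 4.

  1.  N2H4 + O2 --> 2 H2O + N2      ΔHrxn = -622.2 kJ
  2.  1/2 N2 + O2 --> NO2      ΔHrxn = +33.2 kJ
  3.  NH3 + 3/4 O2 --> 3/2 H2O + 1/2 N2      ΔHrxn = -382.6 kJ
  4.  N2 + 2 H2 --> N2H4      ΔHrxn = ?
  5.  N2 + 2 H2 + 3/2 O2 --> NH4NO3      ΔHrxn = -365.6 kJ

eq. 1 × 2: (2)·(-622.2) = -1244.4 kJ
eq. 2: not needed (NO2 appears nowhere else).
eq. 3 × 2 (×2 to match 2 NH3 in the target): (2)·(-382.6) = -765.2 kJ
eq. 4 reversed and × 2: contributes −2·x
eq. 5 × 2 (×2 to match 2 NH4NO3 in the target): (2)·(-365.6) = -731.2 kJ
-2842.0 = (-1244.4) + (-765.2) + (-731.2) − 2·x
x = (-2842.0 − (-2740.8)) / (-2) = 50.6 kJ

ΔHrxn = 50.6 kJ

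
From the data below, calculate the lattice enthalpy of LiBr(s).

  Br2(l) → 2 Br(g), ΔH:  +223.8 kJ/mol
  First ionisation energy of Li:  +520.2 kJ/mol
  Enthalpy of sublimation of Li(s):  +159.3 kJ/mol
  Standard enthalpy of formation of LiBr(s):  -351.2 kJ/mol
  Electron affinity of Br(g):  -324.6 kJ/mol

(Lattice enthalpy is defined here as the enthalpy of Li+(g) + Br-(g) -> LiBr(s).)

ΔHf° = 1·ΔHsub + 1·(ΣIE) + 1/2·D(Br2) + 1·EA + U
-351.2 = 1·(+159.3) + 1·(+520.2) + 1/2·(+223.8) + 1·(-324.6) + U
U = -351.2 − (+466.8) = -818.0 kJ/mol

U = -818.0 kJ/mol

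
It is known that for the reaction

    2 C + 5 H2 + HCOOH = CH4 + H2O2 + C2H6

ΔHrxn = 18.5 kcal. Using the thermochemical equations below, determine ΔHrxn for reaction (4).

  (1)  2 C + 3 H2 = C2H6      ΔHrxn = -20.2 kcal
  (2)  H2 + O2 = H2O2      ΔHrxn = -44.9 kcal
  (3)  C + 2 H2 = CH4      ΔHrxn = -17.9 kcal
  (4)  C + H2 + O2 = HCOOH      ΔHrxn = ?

ΔHrxn = -101.5 kcal

(1) as written (C2H6 already on the product side): -20.2 kcal
(2) as written (H2O2 already on the product side): -44.9 kcal
(3) as written (CH4 already on the product side): -17.9 kcal
(4) reversed (HCOOH must end up as a reactant): contributes −x
+18.5 = (-20.2) + (-44.9) + (-17.9) − x
x = (+18.5 − (-83.0)) / (-1) = -101.5 kcal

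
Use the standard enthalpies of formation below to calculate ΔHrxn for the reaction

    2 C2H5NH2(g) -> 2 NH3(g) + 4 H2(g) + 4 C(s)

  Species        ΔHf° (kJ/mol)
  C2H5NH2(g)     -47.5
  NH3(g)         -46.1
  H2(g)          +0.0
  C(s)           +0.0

ΔHrxn = 2.8 kJ/mol

Products: 2·(-46.1) + 4·(+0.0) + 4·(+0.0) = -92.2
Reactants: 2·(-47.5) = -95.0
ΔHrxn = (-92.2) − (-95.0) = 2.8 kJ/mol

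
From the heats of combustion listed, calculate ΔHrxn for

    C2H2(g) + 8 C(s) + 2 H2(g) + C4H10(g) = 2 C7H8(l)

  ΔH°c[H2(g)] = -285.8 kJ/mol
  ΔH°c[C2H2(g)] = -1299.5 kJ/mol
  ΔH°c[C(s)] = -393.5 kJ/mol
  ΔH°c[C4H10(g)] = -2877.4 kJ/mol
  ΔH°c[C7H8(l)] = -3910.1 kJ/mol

Using ΔH = Σ nΔHc°(reactants) − Σ nΔHc°(products):
= [1·(-1299.5) + 8·(-393.5) + 2·(-285.8) + 1·(-2877.4)] − [2·(-3910.1)]
= -76.3 kJ/mol

ΔHrxn = -76.3 kJ/mol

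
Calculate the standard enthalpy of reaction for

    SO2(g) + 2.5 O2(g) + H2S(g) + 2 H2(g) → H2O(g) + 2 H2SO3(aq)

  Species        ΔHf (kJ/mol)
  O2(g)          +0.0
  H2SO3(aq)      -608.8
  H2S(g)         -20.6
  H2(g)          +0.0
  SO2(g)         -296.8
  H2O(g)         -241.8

Products: 1·(-241.8) + 2·(-608.8) = -1459.4
Reactants: 1·(-296.8) + 5/2·(+0.0) + 1·(-20.6) + 2·(+0.0) = -317.4
ΔH_rxn = (-1459.4) − (-317.4) = -1142.0 kJ/mol

ΔH_rxn = -1142.0 kJ/mol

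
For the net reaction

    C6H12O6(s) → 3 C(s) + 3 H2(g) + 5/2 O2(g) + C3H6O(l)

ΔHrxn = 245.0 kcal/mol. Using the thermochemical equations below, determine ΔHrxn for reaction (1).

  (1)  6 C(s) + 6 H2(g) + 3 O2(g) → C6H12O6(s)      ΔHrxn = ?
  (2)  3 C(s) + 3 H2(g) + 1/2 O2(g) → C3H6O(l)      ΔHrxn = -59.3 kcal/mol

(1) reversed: contributes −x
(2) as written: -59.3 kcal/mol
+245.0 = (-59.3) − x
x = (+245.0 − (-59.3)) / (-1) = -304.3 kcal/mol

ΔHrxn = -304.3 kcal/mol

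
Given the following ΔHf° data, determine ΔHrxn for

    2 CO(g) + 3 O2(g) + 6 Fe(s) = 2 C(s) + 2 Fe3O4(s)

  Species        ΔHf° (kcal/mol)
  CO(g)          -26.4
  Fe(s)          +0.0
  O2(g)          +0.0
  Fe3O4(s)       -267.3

ΔH°rxn = Σ nΔHf°(products) − Σ nΔHf°(reactants).
Products: 2·(+0.0) + 2·(-267.3) = -534.6
Reactants: 2·(-26.4) + 3·(+0.0) + 6·(+0.0) = -52.8
ΔHrxn = (-534.6) − (-52.8) = -481.8 kcal/mol

ΔHrxn = -481.8 kcal/mol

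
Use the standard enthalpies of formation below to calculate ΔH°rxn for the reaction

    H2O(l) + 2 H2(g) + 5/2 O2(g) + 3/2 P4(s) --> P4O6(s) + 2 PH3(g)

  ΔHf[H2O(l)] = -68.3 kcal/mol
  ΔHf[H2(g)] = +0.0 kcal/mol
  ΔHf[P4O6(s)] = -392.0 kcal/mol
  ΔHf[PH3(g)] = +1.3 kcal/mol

ΔH°rxn = -321.1 kcal/mol

Products: 1·(-392.0) + 2·(+1.3) = -389.4
Reactants: 1·(-68.3) + 2·(+0.0) + 5/2·(+0.0) + 3/2·(+0.0) = -68.3
ΔH°rxn = (-389.4) − (-68.3) = -321.1 kcal/mol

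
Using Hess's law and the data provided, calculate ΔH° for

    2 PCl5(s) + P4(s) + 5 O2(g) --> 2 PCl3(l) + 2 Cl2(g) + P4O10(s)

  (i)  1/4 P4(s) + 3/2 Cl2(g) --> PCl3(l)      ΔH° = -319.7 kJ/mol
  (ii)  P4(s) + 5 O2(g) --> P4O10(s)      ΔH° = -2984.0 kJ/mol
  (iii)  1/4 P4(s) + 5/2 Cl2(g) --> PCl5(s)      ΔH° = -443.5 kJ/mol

(i) × 2 (scale by 2 for the 2 PCl3(l)): (2)·(-319.7) = -639.4 kJ/mol
(ii) as written (P4O10(s) already on the product side): -2984.0 kJ/mol
(iii) reversed and × 2 (reverse to put PCl5(s) on the reactant side; ×2 to match 2 PCl5(s) in the target): (-2)·(-443.5) = +887.0 kJ/mol
ΔH° = (2)·(-319.7) + (1)·(-2984.0) + (-2)·(-443.5) = -2736.4 kJ/mol

ΔH° = -2736.4 kJ/mol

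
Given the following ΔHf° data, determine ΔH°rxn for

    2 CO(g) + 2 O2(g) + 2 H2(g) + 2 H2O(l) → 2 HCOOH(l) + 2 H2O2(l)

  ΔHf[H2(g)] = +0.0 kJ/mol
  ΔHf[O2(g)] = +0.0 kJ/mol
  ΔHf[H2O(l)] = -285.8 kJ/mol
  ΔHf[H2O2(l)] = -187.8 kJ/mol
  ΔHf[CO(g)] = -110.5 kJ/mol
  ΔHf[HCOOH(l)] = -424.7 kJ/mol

ΔH°rxn = Σ nΔHf°(products) − Σ nΔHf°(reactants).
Products: 2·(-424.7) + 2·(-187.8) = -1225.0
Reactants: 2·(-110.5) + 2·(+0.0) + 2·(+0.0) + 2·(-285.8) = -792.6
ΔH°rxn = (-1225.0) − (-792.6) = -432.4 kJ/mol

ΔH°rxn = -432.4 kJ/mol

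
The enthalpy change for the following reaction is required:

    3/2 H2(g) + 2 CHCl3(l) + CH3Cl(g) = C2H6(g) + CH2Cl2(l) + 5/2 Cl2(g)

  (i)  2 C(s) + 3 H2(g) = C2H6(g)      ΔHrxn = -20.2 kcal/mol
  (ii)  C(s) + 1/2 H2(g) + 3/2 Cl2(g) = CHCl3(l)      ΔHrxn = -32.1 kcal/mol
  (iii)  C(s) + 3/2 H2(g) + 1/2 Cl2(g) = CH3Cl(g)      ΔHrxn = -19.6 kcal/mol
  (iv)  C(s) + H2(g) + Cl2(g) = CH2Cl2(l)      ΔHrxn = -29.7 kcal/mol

ΔHrxn = 33.9 kcal/mol

(i) as written: -20.2 kcal/mol
(ii) reversed and × 2: (-2)·(-32.1) = +64.2 kcal/mol
(iii) reversed: +19.6 kcal/mol
(iv) as written: -29.7 kcal/mol
ΔHrxn = (-20.2) + (+64.2) + (+19.6) + (-29.7) = 33.9 kcal/mol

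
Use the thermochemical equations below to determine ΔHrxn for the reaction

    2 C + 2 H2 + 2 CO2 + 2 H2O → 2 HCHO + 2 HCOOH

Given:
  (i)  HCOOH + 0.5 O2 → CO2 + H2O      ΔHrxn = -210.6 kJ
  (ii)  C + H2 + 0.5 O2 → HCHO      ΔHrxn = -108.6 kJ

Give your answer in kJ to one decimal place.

ΔHrxn = 204.0 kJ

(i) reversed and × 2: (-2)·(-210.6) = +421.2 kJ
(ii) × 2: (2)·(-108.6) = -217.2 kJ
Since enthalpy is a state function, ΔHrxn = (+421.2) + (-217.2) = 204.0 kJ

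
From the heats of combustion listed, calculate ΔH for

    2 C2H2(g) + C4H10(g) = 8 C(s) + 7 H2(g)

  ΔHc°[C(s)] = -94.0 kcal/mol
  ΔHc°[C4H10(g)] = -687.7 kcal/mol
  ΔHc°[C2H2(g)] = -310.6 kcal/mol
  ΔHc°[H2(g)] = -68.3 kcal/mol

Using ΔH = Σ nΔHc°(reactants) − Σ nΔHc°(products):
= [2·(-310.6) + 1·(-687.7)] − [8·(-94.0) + 7·(-68.3)]
= -78.8 kcal/mol

ΔH = -78.8 kcal/mol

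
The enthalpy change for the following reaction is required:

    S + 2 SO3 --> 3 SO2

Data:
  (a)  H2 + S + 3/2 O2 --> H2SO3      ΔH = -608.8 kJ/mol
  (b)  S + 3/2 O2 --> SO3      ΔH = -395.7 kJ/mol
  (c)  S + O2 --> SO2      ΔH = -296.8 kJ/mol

(a): not needed.
(b) reversed and × 2: (-2)·(-395.7) = +791.4 kJ/mol
(c) × 3: (3)·(-296.8) = -890.4 kJ/mol
ΔH = (+791.4) + (-890.4) = -99.0 kJ/mol

ΔH = -99.0 kJ/mol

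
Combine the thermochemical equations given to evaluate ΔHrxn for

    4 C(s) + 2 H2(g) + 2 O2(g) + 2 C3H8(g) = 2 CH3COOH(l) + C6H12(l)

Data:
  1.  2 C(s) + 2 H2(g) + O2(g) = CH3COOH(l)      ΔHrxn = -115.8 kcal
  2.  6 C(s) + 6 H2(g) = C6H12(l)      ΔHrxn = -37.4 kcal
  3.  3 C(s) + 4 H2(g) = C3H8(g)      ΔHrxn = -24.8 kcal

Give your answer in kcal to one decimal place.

ΔHrxn = -219.4 kcal

eq. 1 × 2: (2)·(-115.8) = -231.6 kcal
eq. 2 as written: -37.4 kcal
eq. 3 reversed and × 2: (-2)·(-24.8) = +49.6 kcal
Combining the equations, ΔHrxn = (2)·(-115.8) + (1)·(-37.4) + (-2)·(-24.8) = -219.4 kcal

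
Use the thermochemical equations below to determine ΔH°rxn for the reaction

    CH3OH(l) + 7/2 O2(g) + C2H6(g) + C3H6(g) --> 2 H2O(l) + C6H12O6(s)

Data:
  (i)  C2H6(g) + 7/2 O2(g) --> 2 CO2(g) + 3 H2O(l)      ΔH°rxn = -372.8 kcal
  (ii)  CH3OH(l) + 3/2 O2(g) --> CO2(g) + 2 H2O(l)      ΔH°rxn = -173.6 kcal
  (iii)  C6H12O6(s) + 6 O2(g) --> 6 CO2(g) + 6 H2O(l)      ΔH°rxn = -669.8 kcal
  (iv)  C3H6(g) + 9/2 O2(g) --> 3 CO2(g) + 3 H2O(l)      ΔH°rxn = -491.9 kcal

ΔH°rxn = -368.5 kcal

(i) as written (C2H6(g) already on the reactant side): -372.8 kcal
(ii) as written (CH3OH(l) already on the reactant side): -173.6 kcal
(iii) reversed (C6H12O6(s) must end up as a product): +669.8 kcal
(iv) as written (C3H6(g) already on the reactant side): -491.9 kcal
Summing the manipulated equations, ΔH°rxn = (-372.8) + (-173.6) + (+669.8) + (-491.9) = -368.5 kcal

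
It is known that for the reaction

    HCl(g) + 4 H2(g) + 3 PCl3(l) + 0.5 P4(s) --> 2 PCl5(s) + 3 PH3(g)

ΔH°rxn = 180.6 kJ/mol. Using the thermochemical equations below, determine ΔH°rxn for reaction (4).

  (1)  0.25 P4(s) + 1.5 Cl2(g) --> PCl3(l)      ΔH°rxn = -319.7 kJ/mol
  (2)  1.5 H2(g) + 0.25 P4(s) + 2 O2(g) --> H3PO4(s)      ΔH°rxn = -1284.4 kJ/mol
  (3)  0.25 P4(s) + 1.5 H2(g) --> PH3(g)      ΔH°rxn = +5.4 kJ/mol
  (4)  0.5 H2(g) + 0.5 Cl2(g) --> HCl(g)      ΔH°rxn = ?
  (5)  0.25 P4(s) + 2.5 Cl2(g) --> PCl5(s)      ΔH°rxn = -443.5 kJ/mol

ΔH°rxn = -92.3 kJ/mol

(1) reversed and × 3: (-3)·(-319.7) = +959.1 kJ/mol
(2): not needed.
(3) × 3: (3)·(+5.4) = +16.2 kJ/mol
(4) reversed: contributes −x
(5) × 2: (2)·(-443.5) = -887.0 kJ/mol
+180.6 = (+959.1) + (+16.2) + (-887.0) − x
x = (+180.6 − (+88.3)) / (-1) = -92.3 kJ/mol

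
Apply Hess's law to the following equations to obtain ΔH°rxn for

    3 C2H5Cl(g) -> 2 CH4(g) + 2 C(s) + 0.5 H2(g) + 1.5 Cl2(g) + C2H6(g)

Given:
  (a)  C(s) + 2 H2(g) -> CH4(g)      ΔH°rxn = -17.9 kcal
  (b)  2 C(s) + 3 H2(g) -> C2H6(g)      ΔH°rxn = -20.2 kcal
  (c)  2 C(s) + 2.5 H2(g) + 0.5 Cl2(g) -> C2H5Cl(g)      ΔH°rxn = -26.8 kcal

ΔH°rxn = 24.4 kcal

(a) × 2 (×2 to match 2 CH4(g) in the target): (2)·(-17.9) = -35.8 kcal
(b) as written (C2H6(g) already on the product side): -20.2 kcal
(c) reversed and × 3 (C2H5Cl(g) must end up as a reactant; ×3 to match 3 C2H5Cl(g) in the target): (-3)·(-26.8) = +80.4 kcal
Since enthalpy is a state function, ΔH°rxn = (2)·(-17.9) + (1)·(-20.2) + (-3)·(-26.8) = 24.4 kcal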